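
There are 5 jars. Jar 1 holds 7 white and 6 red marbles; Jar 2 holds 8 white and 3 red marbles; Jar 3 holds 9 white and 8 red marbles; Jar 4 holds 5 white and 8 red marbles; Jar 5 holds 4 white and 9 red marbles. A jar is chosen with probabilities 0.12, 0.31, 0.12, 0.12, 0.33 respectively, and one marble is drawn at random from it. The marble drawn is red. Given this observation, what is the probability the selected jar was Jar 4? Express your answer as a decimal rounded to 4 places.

Posterior probability ≈ 0.1481

Tabulate prior·likelihood by source: [1] prior 0.12, lik 0.4615, product 0.05538; [2] prior 0.31, lik 0.2727, product 0.08455; [3] prior 0.12, lik 0.4706, product 0.05647; [4] prior 0.12, lik 0.6154, product 0.07385; [5] prior 0.33, lik 0.6923, product 0.2285.
Normalizing constant = 0.49871; the posterior for Jar 4 is its product over the sum, 0.07385/0.49871 = 0.1481.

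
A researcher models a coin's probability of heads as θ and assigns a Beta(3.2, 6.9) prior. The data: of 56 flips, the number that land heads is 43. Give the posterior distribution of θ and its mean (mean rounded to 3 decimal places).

Posterior: Beta(46.2, 19.9); mean ≈ 0.699

Observing 43 successes and 13 failures updates Beta(3.2, 6.9) by adding the success and failure counts to the two shape parameters: α = 3.2+43 = 46.2, β = 6.9+13 = 19.9.
E[θ | data] = 46.2/(46.2+19.9) = 0.699.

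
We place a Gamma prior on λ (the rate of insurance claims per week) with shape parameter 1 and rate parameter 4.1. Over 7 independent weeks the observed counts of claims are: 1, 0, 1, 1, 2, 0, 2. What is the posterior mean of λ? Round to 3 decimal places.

The Poisson likelihood adds the total count to the shape and the number of exposure periods to the rate. Here ∑xᵢ = 7 and n = 7, so shape 1→8 and rate 4.1→11.1.
E[λ | data] = 8/11.1 = 0.721.

Posterior mean ≈ 0.721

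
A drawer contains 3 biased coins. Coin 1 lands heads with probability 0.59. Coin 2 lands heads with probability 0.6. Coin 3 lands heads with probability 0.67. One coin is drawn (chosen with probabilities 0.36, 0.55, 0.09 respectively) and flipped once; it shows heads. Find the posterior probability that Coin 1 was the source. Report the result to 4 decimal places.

Posterior probability ≈ 0.3524

P(heads|C1) = 0.59; P(heads|C2) = 0.6; P(heads|C3) = 0.67.
Prior × likelihood for each source: 0.36·0.59=0.2124, 0.55·0.6=0.3300, 0.09·0.67=0.06030. Summing gives P(heads) = 0.60270.
P(Coin 1 | heads) = 0.2124 / 0.60270 = 0.3524.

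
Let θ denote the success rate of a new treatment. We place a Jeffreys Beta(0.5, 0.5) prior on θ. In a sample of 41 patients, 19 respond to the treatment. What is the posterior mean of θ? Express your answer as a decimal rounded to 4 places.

Observing 19 successes and 22 failures updates Beta(0.5, 0.5) by adding the success and failure counts to the two shape parameters: α = 0.5+19 = 19.5, β = 0.5+22 = 22.5.
E[θ | data] = 19.5/(19.5+22.5) = 0.4643.

Posterior mean ≈ 0.4643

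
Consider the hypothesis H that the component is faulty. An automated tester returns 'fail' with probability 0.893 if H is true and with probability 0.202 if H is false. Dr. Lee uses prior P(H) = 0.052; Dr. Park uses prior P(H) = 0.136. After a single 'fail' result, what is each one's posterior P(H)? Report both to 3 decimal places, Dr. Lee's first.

Dr. Lee: 0.195; Dr. Park: 0.410

P('+'|H) = 0.893, P('+'|¬H) = 0.202.
Dr. Lee: numerator 0.893·0.052 = 0.046436; evidence = 0.046436+0.202·0.948 = 0.23793; posterior = 0.195.
Dr. Park: numerator 0.893·0.136 = 0.12145; evidence = 0.12145+0.202·0.864 = 0.29598; posterior = 0.410.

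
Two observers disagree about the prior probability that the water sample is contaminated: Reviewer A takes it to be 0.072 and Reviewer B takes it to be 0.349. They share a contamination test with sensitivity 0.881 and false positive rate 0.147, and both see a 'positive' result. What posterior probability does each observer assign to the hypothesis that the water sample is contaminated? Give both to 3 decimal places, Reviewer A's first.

Reviewer A: 0.317; Reviewer B: 0.763

The likelihood ratio for a 'positive' result is 0.881/0.147 = 5.9932.
Reviewer A: prior odds 0.072/0.928 = 0.077586; posterior odds 0.46499; posterior probability 0.317.
Reviewer B: prior odds 0.349/0.651 = 0.53610; posterior odds 3.2129; posterior probability 0.763.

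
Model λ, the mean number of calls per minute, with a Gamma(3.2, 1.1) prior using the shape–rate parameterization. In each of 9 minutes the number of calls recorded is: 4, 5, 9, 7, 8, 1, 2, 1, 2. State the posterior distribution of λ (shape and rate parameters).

Posterior: Gamma(shape=42.2, rate=10.1)

Total count ∑xᵢ = 39 over n = 9 minutes.
Gamma is conjugate to the Poisson likelihood: posterior is Gamma(shape = 3.2+39 = 42.2, rate = 1.1+9 = 10.1).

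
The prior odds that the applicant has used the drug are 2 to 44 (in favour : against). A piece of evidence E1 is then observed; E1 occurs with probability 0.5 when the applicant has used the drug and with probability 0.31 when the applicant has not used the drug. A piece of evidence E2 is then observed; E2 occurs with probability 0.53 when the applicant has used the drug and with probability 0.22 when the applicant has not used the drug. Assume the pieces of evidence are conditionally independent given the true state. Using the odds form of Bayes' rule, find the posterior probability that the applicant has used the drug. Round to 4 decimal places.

Prior odds = 2/44 = 0.045455.
Likelihood ratio for E1 = 0.5/0.31 = 1.6129.
Likelihood ratio for E2 = 0.53/0.22 = 2.4091.
Posterior odds = prior odds × LR₁ × LR₂ = 0.17662.
Posterior probability = odds/(1+odds) = 0.17662/1.1766 = 0.1501.

Posterior probability ≈ 0.1501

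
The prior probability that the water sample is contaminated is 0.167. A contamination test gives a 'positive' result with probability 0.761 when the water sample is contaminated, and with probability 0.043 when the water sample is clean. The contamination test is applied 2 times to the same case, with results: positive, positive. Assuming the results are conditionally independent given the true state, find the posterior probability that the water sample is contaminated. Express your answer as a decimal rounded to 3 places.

With H the event that the water sample is contaminated, the joint likelihood of the observed sequence is P(data|H) = 0.761·0.761 = 0.57912 and P(data|¬H) = 0.043·0.043 = 0.0018490.
Bayes: P(H|data) = 0.167·0.57912 / (0.167·0.57912 + 0.833·0.0018490) = 0.096713/0.098253 = 0.9843.

Posterior P(H) ≈ 0.984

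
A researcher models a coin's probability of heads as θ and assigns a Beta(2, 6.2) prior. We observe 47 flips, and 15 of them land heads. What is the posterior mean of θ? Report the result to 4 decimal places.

Posterior mean ≈ 0.3080

Observing 15 successes and 32 failures updates Beta(2, 6.2) by adding the success and failure counts to the two shape parameters: α = 2+15 = 17, β = 6.2+32 = 38.2.
E[θ | data] = 17/(17+38.2) = 0.3080.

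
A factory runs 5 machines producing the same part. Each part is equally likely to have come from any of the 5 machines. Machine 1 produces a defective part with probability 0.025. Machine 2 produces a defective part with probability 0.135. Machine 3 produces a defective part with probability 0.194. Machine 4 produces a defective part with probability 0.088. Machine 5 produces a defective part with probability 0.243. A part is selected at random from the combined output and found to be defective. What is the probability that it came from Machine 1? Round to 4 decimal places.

Posterior probability ≈ 0.0365

P(defective|M1) = 0.025; P(defective|M2) = 0.135; P(defective|M3) = 0.194; P(defective|M4) = 0.088; P(defective|M5) = 0.243.
Prior × likelihood for each source: 0.2·0.025=0.005000, 0.2·0.135=0.02700, 0.2·0.194=0.03880, 0.2·0.088=0.01760, 0.2·0.243=0.04860. Summing gives P(defective) = 0.13700.
P(Machine 1 | defective) = 0.005000 / 0.13700 = 0.0365.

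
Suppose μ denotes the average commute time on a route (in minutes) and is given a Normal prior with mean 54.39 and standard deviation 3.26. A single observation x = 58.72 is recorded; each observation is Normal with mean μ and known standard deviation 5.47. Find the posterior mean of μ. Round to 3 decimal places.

With known σ, the Normal prior is conjugate. Weight on the data is w = (n/σ²)/(n/σ² + 1/τ₀²) = 0.0334215/(0.0334215+0.0940946) = 0.26210.
Posterior mean = w·x̄ + (1−w)·μ₀ = 0.26210·58.72 + 0.73790·54.39 = 55.525.

Posterior mean ≈ 55.525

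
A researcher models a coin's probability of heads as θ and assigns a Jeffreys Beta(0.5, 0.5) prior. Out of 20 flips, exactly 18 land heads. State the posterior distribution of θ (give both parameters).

Observing 18 successes and 2 failures updates Beta(0.5, 0.5) by adding the success and failure counts to the two shape parameters: α = 0.5+18 = 18.5, β = 0.5+2 = 2.5.

Posterior: Beta(18.5, 2.5)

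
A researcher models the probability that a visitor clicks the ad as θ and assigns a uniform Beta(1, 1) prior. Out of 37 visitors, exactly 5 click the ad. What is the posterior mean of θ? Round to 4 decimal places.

Posterior mean ≈ 0.1538

Observing 5 successes and 32 failures updates Beta(1, 1) by adding the success and failure counts to the two shape parameters: α = 1+5 = 6, β = 1+32 = 33.
Posterior mean = α/(α+β) = 6/39 = 0.1538.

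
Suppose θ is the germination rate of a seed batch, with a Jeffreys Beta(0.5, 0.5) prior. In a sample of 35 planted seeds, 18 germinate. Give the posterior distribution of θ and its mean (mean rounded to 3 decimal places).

Posterior: Beta(18.5, 17.5); mean ≈ 0.514

The binomial likelihood is conjugate to the Beta prior: with 18 successes and 17 failures, the posterior is Beta(0.5+18, 0.5+17) = Beta(18.5, 17.5).
Posterior mean = α/(α+β) = 18.5/36 = 0.514.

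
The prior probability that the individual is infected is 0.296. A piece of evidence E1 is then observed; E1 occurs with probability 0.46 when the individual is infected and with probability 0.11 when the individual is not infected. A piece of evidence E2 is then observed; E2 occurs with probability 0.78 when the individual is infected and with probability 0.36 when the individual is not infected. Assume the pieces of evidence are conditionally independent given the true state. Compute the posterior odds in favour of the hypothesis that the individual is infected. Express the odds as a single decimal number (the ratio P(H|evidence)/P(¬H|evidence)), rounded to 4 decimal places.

Posterior odds ≈ 3.8096

Prior odds = 0.296/(1−0.296) = 0.42045. In log-odds, ln(0.42045) = -0.86642.
Add log likelihood ratios: ln(4.1818) + ln(2.1667) = 2.2039.
Posterior log-odds = 1.3375, so posterior odds = exp(1.3375) = 3.8096.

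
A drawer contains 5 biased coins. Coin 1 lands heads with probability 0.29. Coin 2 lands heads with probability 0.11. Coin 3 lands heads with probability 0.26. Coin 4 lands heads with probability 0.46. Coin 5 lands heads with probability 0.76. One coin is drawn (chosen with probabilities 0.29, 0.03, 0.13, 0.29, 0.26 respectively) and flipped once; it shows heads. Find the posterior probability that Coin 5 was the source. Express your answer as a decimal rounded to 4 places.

Posterior probability ≈ 0.4370

Tabulate prior·likelihood by source: [1] prior 0.29, lik 0.29, product 0.08410; [2] prior 0.03, lik 0.11, product 0.003300; [3] prior 0.13, lik 0.26, product 0.03380; [4] prior 0.29, lik 0.46, product 0.1334; [5] prior 0.26, lik 0.76, product 0.1976.
Normalizing constant = 0.45220; the posterior for Coin 5 is its product over the sum, 0.1976/0.45220 = 0.4370.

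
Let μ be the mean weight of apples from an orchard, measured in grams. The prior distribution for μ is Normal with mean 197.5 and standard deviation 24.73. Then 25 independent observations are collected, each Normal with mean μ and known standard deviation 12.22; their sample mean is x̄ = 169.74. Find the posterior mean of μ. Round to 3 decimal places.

Posterior mean ≈ 170.009

Prior precision 1/τ₀² = 1/24.73² = 0.00163513; data precision n/σ² = 25/12.22² = 0.167416.
Posterior precision = 0.00163513 + 0.167416 = 0.169051.
Posterior mean = (0.00163513·197.5 + 0.167416·169.74) / 0.169051 = 170.009.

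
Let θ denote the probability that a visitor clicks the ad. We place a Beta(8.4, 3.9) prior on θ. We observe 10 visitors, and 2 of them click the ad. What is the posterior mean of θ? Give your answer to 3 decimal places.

Posterior mean ≈ 0.466

Observing 2 successes and 8 failures updates Beta(8.4, 3.9) by adding the success and failure counts to the two shape parameters: α = 8.4+2 = 10.4, β = 3.9+8 = 11.9.
E[θ | data] = 10.4/(10.4+11.9) = 0.466.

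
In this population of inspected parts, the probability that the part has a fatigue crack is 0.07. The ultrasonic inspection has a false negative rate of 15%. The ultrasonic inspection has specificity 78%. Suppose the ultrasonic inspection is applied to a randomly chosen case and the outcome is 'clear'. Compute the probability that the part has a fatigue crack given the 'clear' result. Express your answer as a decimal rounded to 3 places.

P(H | E) ≈ 0.014

Let H be the event that the part has a fatigue crack. P(H) = 0.07, so P(¬H) = 0.93. With E the 'clear' result, P(E|H) = 0.15 and P(E|¬H) = 0.78.
P(E) = 0.15·0.07 + 0.78·0.93 = 0.010500 + 0.72540 = 0.73590.
By Bayes' theorem, P(H|E) = 0.010500 / 0.73590 = 0.014.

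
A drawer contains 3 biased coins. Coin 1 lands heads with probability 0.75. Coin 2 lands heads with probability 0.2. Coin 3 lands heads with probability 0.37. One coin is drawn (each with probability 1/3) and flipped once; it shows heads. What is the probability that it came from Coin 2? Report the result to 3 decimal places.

Posterior probability ≈ 0.152

Tabulate prior·likelihood by source: [1] prior 0.333333, lik 0.75, product 0.2500; [2] prior 0.333333, lik 0.2, product 0.06667; [3] prior 0.333333, lik 0.37, product 0.1233.
Normalizing constant = 0.44000; the posterior for Coin 2 is its product over the sum, 0.06667/0.44000 = 0.152.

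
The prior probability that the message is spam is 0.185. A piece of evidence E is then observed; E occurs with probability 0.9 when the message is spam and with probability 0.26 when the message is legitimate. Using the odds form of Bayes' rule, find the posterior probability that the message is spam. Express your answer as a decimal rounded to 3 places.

Posterior probability ≈ 0.440

Prior odds = 0.185/(1−0.185) = 0.22699.
Likelihood ratio for E = 0.9/0.26 = 3.4615.
Posterior odds = prior odds × LR = 0.78575.
Posterior probability = odds/(1+odds) = 0.78575/1.7857 = 0.440.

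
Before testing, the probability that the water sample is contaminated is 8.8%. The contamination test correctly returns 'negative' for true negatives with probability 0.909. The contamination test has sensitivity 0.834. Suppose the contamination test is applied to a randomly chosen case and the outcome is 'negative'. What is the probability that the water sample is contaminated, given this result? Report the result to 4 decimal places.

Write H for 'the water sample is contaminated'. Prior odds H:¬H = 0.088/0.912 = 0.096491. For the 'negative' outcome, the likelihood ratio is 0.166/0.909 = 0.18262.
Posterior odds = 0.096491 × 0.18262 = 0.017621, so P(H|E) = 0.017621/(1+0.017621) = 0.0173.

P(H | E) ≈ 0.0173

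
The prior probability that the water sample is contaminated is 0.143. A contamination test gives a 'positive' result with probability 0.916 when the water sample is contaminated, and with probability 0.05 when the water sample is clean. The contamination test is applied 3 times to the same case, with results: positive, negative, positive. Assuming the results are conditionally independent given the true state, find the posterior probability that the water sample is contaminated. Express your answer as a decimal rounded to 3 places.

With H the event that the water sample is contaminated, the joint likelihood of the observed sequence is P(data|H) = 0.916·0.084·0.916 = 0.070481 and P(data|¬H) = 0.05·0.95·0.05 = 0.0023750.
Bayes: P(H|data) = 0.143·0.070481 / (0.143·0.070481 + 0.857·0.0023750) = 0.010079/0.012114 = 0.8320.

Posterior P(H) ≈ 0.832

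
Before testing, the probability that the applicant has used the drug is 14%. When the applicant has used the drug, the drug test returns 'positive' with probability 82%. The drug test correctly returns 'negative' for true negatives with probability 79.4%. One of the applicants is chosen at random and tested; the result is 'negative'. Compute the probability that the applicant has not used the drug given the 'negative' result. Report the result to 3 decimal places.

Let H be the event that the applicant has used the drug. P(H) = 0.14, so P(¬H) = 0.86. With E the 'negative' result, P(E|H) = 0.18 and P(E|¬H) = 0.794.
P(E) = 0.18·0.14 + 0.794·0.86 = 0.025200 + 0.68284 = 0.70804.
By Bayes' theorem, P(H|E) = 0.025200 / 0.70804 = 0.036. Hence P(¬H|E) = 1 − 0.036 = 0.964.

P(¬H | E) ≈ 0.964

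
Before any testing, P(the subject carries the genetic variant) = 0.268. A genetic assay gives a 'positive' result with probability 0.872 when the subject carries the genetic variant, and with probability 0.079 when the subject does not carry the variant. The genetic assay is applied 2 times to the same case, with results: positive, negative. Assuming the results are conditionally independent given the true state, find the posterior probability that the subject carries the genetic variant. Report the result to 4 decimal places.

With H the event that the subject carries the genetic variant, the joint likelihood of the observed sequence is P(data|H) = 0.872·0.128 = 0.11162 and P(data|¬H) = 0.079·0.921 = 0.072759.
Bayes: P(H|data) = 0.268·0.11162 / (0.268·0.11162 + 0.732·0.072759) = 0.029913/0.083173 = 0.3597.

Posterior P(H) ≈ 0.3597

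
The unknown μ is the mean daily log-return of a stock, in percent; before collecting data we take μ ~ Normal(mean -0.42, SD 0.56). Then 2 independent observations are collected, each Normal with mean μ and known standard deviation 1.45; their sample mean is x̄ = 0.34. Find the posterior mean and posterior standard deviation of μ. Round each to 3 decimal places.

With known σ, the Normal prior is conjugate. Weight on the data is w = (n/σ²)/(n/σ² + 1/τ₀²) = 0.951249/(0.951249+3.18878) = 0.22977.
Posterior mean = w·x̄ + (1−w)·μ₀ = 0.22977·0.34 + 0.77023·-0.42 = -0.245. Posterior variance = 1/(0.951249+3.18878) = 0.241544, so SD = 0.491.

Posterior mean ≈ -0.245; posterior SD ≈ 0.491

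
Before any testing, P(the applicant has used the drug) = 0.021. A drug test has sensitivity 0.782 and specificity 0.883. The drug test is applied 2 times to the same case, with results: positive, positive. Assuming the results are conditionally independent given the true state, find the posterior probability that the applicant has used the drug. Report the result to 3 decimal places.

Let H be the event that the applicant has used the drug; start with P(H) = 0.021. P('positive'|H) = 0.782, P('positive'|¬H) = 0.117.
Update on result 1 ('positive'): P(H) ← 0.782·0.0210 / (0.782·0.0210 + 0.117·0.9790) = 0.016422/0.13096 = 0.1254.
Update on result 2 ('positive'): P(H) ← 0.782·0.1254 / (0.782·0.1254 + 0.117·0.8746) = 0.098057/0.20039 = 0.4893.

Posterior P(H) ≈ 0.489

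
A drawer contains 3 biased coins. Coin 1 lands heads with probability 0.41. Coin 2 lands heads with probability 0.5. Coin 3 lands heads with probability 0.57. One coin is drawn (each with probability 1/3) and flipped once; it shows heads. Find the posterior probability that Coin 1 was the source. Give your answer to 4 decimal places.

Tabulate prior·likelihood by source: [1] prior 0.333333, lik 0.41, product 0.1367; [2] prior 0.333333, lik 0.5, product 0.1667; [3] prior 0.333333, lik 0.57, product 0.1900.
Normalizing constant = 0.49333; the posterior for Coin 1 is its product over the sum, 0.1367/0.49333 = 0.2770.

Posterior probability ≈ 0.2770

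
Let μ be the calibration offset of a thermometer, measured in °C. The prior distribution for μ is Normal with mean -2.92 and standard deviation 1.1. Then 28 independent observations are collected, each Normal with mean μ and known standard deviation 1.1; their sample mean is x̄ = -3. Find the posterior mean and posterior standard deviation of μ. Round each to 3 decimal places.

Prior precision 1/τ₀² = 1/1.1² = 0.826446; data precision n/σ² = 28/1.1² = 23.1405.
Posterior precision = 0.826446 + 23.1405 = 23.9669, giving posterior SD = 1/√23.9669 = 0.204.
Posterior mean = (0.826446·-2.92 + 23.1405·-3) / 23.9669 = -2.997.

Posterior mean ≈ -2.997; posterior SD ≈ 0.204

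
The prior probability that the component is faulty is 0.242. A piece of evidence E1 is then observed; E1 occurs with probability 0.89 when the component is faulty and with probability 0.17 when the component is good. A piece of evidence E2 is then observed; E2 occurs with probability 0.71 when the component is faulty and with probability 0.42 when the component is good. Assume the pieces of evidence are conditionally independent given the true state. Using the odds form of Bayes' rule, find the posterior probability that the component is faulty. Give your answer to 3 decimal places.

Posterior probability ≈ 0.739

Prior odds = 0.242/(1−0.242) = 0.31926.
Likelihood ratio for E1 = 0.89/0.17 = 5.2353.
Likelihood ratio for E2 = 0.71/0.42 = 1.6905.
Posterior odds = prior odds × LR₁ × LR₂ = 2.8255.
Posterior probability = odds/(1+odds) = 2.8255/3.8255 = 0.739.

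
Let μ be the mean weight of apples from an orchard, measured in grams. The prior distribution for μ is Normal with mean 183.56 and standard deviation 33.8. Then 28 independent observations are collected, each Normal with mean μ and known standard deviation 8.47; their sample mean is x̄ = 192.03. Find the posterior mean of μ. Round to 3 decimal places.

Posterior mean ≈ 192.011

With known σ, the Normal prior is conjugate. Weight on the data is w = (n/σ²)/(n/σ² + 1/τ₀²) = 0.390293/(0.390293+0.00087532) = 0.99776.
Posterior mean = w·x̄ + (1−w)·μ₀ = 0.99776·192.03 + 0.0022377·183.56 = 192.011.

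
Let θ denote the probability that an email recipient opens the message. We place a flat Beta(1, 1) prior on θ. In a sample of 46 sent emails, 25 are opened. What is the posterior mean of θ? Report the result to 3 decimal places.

Observing 25 successes and 21 failures updates Beta(1, 1) by adding the success and failure counts to the two shape parameters: α = 1+25 = 26, β = 1+21 = 22.
Posterior mean = α/(α+β) = 26/48 = 0.542.

Posterior mean ≈ 0.542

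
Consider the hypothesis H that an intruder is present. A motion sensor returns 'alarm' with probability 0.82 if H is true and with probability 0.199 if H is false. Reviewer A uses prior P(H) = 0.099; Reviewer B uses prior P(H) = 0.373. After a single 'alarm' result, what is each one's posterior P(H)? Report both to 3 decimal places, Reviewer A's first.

Reviewer A: 0.312; Reviewer B: 0.710

The likelihood ratio for an 'alarm' result is 0.82/0.199 = 4.1206.
Reviewer A: prior odds 0.099/0.901 = 0.10988; posterior odds 0.45276; posterior probability 0.312.
Reviewer B: prior odds 0.373/0.627 = 0.59490; posterior odds 2.4513; posterior probability 0.710.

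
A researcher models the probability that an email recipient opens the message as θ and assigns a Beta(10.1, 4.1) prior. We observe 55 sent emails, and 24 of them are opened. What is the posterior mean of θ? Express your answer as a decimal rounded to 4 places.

The binomial likelihood is conjugate to the Beta prior: with 24 successes and 31 failures, the posterior is Beta(10.1+24, 4.1+31) = Beta(34.1, 35.1).
Posterior mean = α/(α+β) = 34.1/69.2 = 0.4928.

Posterior mean ≈ 0.4928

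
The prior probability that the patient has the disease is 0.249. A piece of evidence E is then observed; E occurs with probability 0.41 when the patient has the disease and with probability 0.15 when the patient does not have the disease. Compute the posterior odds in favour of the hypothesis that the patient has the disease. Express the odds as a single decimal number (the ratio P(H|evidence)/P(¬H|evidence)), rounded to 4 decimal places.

Posterior odds ≈ 0.9063

Prior odds = 0.249/(1−0.249) = 0.33156. In log-odds, ln(0.33156) = -1.1040.
Add log likelihood ratio: ln(2.7333) = 1.0055.
Posterior log-odds = -0.098431, so posterior odds = exp(-0.098431) = 0.90626.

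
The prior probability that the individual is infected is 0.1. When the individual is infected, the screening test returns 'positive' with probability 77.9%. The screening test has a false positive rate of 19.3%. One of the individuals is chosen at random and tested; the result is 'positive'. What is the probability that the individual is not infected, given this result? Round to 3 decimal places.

P(¬H | E) ≈ 0.690

Let H be the event that the individual is infected. P(H) = 0.1, so P(¬H) = 0.9. With E the 'positive' result, P(E|H) = 0.779 and P(E|¬H) = 0.193.
P(E) = 0.779·0.1 + 0.193·0.9 = 0.077900 + 0.17370 = 0.25160.
By Bayes' theorem, P(H|E) = 0.077900 / 0.25160 = 0.310. Hence P(¬H|E) = 1 − 0.310 = 0.690.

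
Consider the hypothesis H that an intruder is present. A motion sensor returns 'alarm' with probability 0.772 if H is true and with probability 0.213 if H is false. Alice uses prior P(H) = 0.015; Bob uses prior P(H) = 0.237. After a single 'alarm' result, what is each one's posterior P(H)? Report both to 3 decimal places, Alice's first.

P('+'|H) = 0.772, P('+'|¬H) = 0.213.
Alice: numerator 0.772·0.015 = 0.011580; evidence = 0.011580+0.213·0.985 = 0.22138; posterior = 0.052.
Bob: numerator 0.772·0.237 = 0.18296; evidence = 0.18296+0.213·0.763 = 0.34548; posterior = 0.530.

Alice: 0.052; Bob: 0.530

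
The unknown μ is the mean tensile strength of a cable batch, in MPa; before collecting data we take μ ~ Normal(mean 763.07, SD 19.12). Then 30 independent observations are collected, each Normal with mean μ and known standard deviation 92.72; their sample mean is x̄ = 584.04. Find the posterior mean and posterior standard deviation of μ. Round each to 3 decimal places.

Prior precision 1/τ₀² = 1/19.12² = 0.00273542; data precision n/σ² = 30/92.72² = 0.00348959.
Posterior precision = 0.00273542 + 0.00348959 = 0.00622501, giving posterior SD = 1/√0.00622501 = 12.674.
Posterior mean = (0.00273542·763.07 + 0.00348959·584.04) / 0.00622501 = 662.710.

Posterior mean ≈ 662.710; posterior SD ≈ 12.674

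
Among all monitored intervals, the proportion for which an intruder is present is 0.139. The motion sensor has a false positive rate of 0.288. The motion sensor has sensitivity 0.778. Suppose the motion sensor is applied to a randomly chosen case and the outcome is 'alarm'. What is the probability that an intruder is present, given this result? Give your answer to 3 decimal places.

Write H for 'an intruder is present'. Prior odds H:¬H = 0.139/0.861 = 0.16144. For the 'alarm' outcome, the likelihood ratio is 0.778/0.288 = 2.7014.
Posterior odds = 0.16144 × 2.7014 = 0.43611, so P(H|E) = 0.43611/(1+0.43611) = 0.304.

P(H | E) ≈ 0.304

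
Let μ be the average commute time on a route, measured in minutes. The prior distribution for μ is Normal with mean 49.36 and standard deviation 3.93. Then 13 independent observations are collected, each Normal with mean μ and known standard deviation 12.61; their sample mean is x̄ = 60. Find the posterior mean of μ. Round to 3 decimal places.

With known σ, the Normal prior is conjugate. Weight on the data is w = (n/σ²)/(n/σ² + 1/τ₀²) = 0.0817548/(0.0817548+0.0647463) = 0.55805.
Posterior mean = w·x̄ + (1−w)·μ₀ = 0.55805·60 + 0.44195·49.36 = 55.298.

Posterior mean ≈ 55.298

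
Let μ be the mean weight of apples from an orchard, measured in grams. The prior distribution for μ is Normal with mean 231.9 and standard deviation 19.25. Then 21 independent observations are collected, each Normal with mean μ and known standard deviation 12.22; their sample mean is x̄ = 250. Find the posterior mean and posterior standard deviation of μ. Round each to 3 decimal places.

Posterior mean ≈ 249.659; posterior SD ≈ 2.641

Prior precision 1/τ₀² = 1/19.25² = 0.00269860; data precision n/σ² = 21/12.22² = 0.140630.
Posterior precision = 0.00269860 + 0.140630 = 0.143328, giving posterior SD = 1/√0.143328 = 2.641.
Posterior mean = (0.00269860·231.9 + 0.140630·250) / 0.143328 = 249.659.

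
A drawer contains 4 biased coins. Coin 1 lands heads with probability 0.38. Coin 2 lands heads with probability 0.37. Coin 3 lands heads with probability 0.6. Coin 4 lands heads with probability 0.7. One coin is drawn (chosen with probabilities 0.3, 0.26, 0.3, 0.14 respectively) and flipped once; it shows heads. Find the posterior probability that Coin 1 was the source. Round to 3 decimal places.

Posterior probability ≈ 0.234

P(heads|C1) = 0.38; P(heads|C2) = 0.37; P(heads|C3) = 0.6; P(heads|C4) = 0.7.
Prior × likelihood for each source: 0.3·0.38=0.1140, 0.26·0.37=0.09620, 0.3·0.6=0.1800, 0.14·0.7=0.09800. Summing gives P(heads) = 0.48820.
P(Coin 1 | heads) = 0.1140 / 0.48820 = 0.234.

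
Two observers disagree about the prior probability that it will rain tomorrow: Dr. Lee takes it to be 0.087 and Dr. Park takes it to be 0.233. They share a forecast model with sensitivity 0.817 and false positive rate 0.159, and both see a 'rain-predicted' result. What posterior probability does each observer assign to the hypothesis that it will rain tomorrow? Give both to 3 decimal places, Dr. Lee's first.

Dr. Lee: 0.329; Dr. Park: 0.610

The likelihood ratio for a 'rain-predicted' result is 0.817/0.159 = 5.1384.
Dr. Lee: prior odds 0.087/0.913 = 0.095290; posterior odds 0.48964; posterior probability 0.329.
Dr. Park: prior odds 0.233/0.767 = 0.30378; posterior odds 1.5609; posterior probability 0.610.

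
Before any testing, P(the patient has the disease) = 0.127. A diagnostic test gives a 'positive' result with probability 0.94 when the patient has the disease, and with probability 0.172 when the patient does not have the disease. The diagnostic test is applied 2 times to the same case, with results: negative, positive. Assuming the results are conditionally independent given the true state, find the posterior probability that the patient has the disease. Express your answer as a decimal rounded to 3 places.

Let H be the event that the patient has the disease; start with P(H) = 0.127. P('positive'|H) = 0.94, P('positive'|¬H) = 0.172.
Update on result 1 ('negative'): P(H) ← 0.06·0.1270 / (0.06·0.1270 + 0.828·0.8730) = 0.0076200/0.73046 = 0.0104.
Update on result 2 ('positive'): P(H) ← 0.94·0.0104 / (0.94·0.0104 + 0.172·0.9896) = 0.0098058/0.18001 = 0.0545.

Posterior P(H) ≈ 0.054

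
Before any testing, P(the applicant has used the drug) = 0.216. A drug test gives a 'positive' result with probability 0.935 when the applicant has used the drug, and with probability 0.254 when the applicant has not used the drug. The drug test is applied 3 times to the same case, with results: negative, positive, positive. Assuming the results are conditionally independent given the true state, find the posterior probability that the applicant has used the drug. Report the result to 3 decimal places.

With H the event that the applicant has used the drug, the joint likelihood of the observed sequence is P(data|H) = 0.065·0.935·0.935 = 0.056825 and P(data|¬H) = 0.746·0.254·0.254 = 0.048129.
Bayes: P(H|data) = 0.216·0.056825 / (0.216·0.056825 + 0.784·0.048129) = 0.012274/0.050007 = 0.2454.

Posterior P(H) ≈ 0.245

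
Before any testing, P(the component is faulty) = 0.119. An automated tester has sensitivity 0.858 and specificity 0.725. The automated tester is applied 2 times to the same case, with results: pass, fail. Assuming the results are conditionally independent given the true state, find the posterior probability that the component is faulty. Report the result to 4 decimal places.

Posterior P(H) ≈ 0.0762

Let H be the event that the component is faulty; start with P(H) = 0.119. P('fail'|H) = 0.858, P('fail'|¬H) = 0.275.
Update on result 1 ('pass'): P(H) ← 0.142·0.1190 / (0.142·0.1190 + 0.725·0.8810) = 0.016898/0.65562 = 0.0258.
Update on result 2 ('fail'): P(H) ← 0.858·0.0258 / (0.858·0.0258 + 0.275·0.9742) = 0.022114/0.29003 = 0.0762.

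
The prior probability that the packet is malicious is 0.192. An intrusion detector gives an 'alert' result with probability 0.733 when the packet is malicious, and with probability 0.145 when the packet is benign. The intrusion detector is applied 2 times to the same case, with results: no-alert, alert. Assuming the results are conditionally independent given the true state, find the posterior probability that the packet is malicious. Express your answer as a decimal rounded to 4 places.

Posterior P(H) ≈ 0.2728

With H the event that the packet is malicious, the joint likelihood of the observed sequence is P(data|H) = 0.267·0.733 = 0.19571 and P(data|¬H) = 0.855·0.145 = 0.12397.
Bayes: P(H|data) = 0.192·0.19571 / (0.192·0.19571 + 0.808·0.12397) = 0.037577/0.13775 = 0.2728.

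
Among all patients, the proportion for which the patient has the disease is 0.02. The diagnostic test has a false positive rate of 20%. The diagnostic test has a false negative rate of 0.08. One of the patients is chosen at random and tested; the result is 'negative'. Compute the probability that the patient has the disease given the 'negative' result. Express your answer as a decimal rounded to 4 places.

P(H | E) ≈ 0.0020

Write H for 'the patient has the disease'. Prior odds H:¬H = 0.02/0.98 = 0.020408. For the 'negative' outcome, the likelihood ratio is 0.08/0.8 = 0.10000.
Posterior odds = 0.020408 × 0.10000 = 0.0020408, so P(H|E) = 0.0020408/(1+0.0020408) = 0.0020.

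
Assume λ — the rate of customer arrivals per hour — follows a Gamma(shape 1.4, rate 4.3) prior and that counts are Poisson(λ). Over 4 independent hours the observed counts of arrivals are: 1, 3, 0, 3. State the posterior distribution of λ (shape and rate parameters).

Posterior: Gamma(shape=8.4, rate=8.3)

The Poisson likelihood adds the total count to the shape and the number of exposure periods to the rate. Here ∑xᵢ = 7 and n = 4, so shape 1.4→8.4 and rate 4.3→8.3.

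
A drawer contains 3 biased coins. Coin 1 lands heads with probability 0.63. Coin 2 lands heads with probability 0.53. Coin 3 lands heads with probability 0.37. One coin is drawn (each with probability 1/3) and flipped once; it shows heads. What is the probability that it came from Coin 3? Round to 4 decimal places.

Posterior probability ≈ 0.2418

Tabulate prior·likelihood by source: [1] prior 0.333333, lik 0.63, product 0.2100; [2] prior 0.333333, lik 0.53, product 0.1767; [3] prior 0.333333, lik 0.37, product 0.1233.
Normalizing constant = 0.51000; the posterior for Coin 3 is its product over the sum, 0.1233/0.51000 = 0.2418.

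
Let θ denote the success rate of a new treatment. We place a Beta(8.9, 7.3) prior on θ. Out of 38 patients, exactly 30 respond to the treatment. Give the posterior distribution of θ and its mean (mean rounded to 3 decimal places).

Observing 30 successes and 8 failures updates Beta(8.9, 7.3) by adding the success and failure counts to the two shape parameters: α = 8.9+30 = 38.9, β = 7.3+8 = 15.3.
Posterior mean = α/(α+β) = 38.9/54.2 = 0.718.

Posterior: Beta(38.9, 15.3); mean ≈ 0.718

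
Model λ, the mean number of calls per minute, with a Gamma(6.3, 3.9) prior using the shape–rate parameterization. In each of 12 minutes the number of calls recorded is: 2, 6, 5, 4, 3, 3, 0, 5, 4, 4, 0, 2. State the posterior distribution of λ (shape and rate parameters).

Total count ∑xᵢ = 38 over n = 12 minutes.
Gamma is conjugate to the Poisson likelihood: posterior is Gamma(shape = 6.3+38 = 44.3, rate = 3.9+12 = 15.9).

Posterior: Gamma(shape=44.3, rate=15.9)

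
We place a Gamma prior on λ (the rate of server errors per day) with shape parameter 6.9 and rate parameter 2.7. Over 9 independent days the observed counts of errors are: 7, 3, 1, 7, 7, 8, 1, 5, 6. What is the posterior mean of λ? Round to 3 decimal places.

The Poisson likelihood adds the total count to the shape and the number of exposure periods to the rate. Here ∑xᵢ = 45 and n = 9, so shape 6.9→51.9 and rate 2.7→11.7.
E[λ | data] = 51.9/11.7 = 4.436.

Posterior mean ≈ 4.436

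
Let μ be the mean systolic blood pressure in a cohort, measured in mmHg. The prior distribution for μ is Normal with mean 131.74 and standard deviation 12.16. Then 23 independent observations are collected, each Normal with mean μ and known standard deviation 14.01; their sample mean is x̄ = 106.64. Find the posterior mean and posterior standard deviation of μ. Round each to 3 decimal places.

With known σ, the Normal prior is conjugate. Weight on the data is w = (n/σ²)/(n/σ² + 1/τ₀²) = 0.117179/(0.117179+0.00676290) = 0.94544.
Posterior mean = w·x̄ + (1−w)·μ₀ = 0.94544·106.64 + 0.054565·131.74 = 108.010. Posterior variance = 1/(0.117179+0.00676290) = 8.06827, so SD = 2.840.

Posterior mean ≈ 108.010; posterior SD ≈ 2.840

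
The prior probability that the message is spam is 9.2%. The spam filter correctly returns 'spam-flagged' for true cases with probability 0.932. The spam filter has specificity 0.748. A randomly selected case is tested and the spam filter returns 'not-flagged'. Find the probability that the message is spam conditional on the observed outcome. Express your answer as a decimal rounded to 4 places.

Write H for 'the message is spam'. Prior odds H:¬H = 0.092/0.908 = 0.10132. For the 'not-flagged' outcome, the likelihood ratio is 0.068/0.748 = 0.090909.
Posterior odds = 0.10132 × 0.090909 = 0.0092111, so P(H|E) = 0.0092111/(1+0.0092111) = 0.0091.

P(H | E) ≈ 0.0091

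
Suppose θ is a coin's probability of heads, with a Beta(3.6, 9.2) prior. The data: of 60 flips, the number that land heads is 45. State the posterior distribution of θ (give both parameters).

Observing 45 successes and 15 failures updates Beta(3.6, 9.2) by adding the success and failure counts to the two shape parameters: α = 3.6+45 = 48.6, β = 9.2+15 = 24.2.

Posterior: Beta(48.6, 24.2)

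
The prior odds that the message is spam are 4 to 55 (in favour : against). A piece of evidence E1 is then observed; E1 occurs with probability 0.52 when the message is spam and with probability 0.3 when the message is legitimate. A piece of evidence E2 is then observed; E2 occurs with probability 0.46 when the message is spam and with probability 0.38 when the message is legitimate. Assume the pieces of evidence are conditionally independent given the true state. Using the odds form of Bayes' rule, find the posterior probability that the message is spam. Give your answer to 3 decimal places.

Prior odds = 4/55 = 0.072727. In log-odds, ln(0.072727) = -2.6210.
Add log likelihood ratios: ln(1.7333) + ln(1.2105) = 0.74110.
Posterior log-odds = -1.8799, so posterior odds = exp(-1.8799) = 0.15260. Converting, P(H|E) = 0.15260/1.1526 = 0.132.

Posterior probability ≈ 0.132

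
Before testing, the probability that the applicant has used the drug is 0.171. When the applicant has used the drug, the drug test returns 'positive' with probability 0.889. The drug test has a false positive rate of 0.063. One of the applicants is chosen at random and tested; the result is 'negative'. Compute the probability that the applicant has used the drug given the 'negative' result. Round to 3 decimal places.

P(H | E) ≈ 0.024

Write H for 'the applicant has used the drug'. Prior odds H:¬H = 0.171/0.829 = 0.20627. For the 'negative' outcome, the likelihood ratio is 0.111/0.937 = 0.11846.
Posterior odds = 0.20627 × 0.11846 = 0.024436, so P(H|E) = 0.024436/(1+0.024436) = 0.024.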